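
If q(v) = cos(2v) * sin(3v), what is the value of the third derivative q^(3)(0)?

-63

Take the Cauchy product of the two expansions.
The coefficient of v^3 in the expansion is -21/2, so q′′′(0) = 3! * (-21/2) = -63.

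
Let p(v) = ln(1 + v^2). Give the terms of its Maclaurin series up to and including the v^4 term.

Differentiate repeatedly and evaluate at the center.

-v^4/2 + v^2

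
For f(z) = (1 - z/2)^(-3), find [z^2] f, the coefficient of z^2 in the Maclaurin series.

f(0) = 1
f′(0) = 3/2
f′′(0) = 3

3/2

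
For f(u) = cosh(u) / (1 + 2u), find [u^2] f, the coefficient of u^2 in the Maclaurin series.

Take the Cauchy product of the two expansions.
f(0) = 1
f′(0) = -2
f′′(0) = 9
So c_2 = f′′(0)/2! = 9/2.

9/2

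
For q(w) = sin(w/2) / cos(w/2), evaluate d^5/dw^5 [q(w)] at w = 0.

Invert the denominator's series and multiply.
The coefficient of w^5 in the expansion is 1/240, so q^(5)(0) = 5! * (1/240) = 1/2.

1/2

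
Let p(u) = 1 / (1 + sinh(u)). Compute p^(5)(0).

Use the geometric series for the reciprocal, then substitute.
The coefficient of u^5 in the expansion is -181/120, so p^(5)(0) = 5! * (-181/120) = -181.

-181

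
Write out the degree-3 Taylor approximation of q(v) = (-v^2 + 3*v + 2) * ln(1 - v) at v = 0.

-7*v^3/6 - 4*v^2 - 2*v

Distribute the polynomial across the series and collect like powers.
[v^0] = 0;  [v^1] = -2;  [v^2] = -4;  [v^3] = -7/6.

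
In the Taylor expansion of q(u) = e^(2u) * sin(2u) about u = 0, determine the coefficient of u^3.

Expand each factor separately, then convolve coefficients.
q(0) = 0
q′(0) = 2
q′′(0) = 8
q′′′(0) = 16
So c_3 = q′′′(0)/3! = 8/3.

8/3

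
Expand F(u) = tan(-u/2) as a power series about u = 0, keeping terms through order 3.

Compute the successive derivatives at the expansion point and divide by k!.
F(0) = 0
F′(0) = -1/2
F′′(0) = 0
F′′′(0) = -1/4
The Taylor polynomial is Σ F^(k)(0)/k! · u^k.

-u^3/24 - u/2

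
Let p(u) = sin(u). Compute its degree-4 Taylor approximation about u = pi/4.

sqrt(2)*(u - pi/4)^4/48 - sqrt(2)*(u - pi/4)^3/12 - sqrt(2)*(u - pi/4)^2/4 + sqrt(2)*(u - pi/4)/2 + sqrt(2)/2

Apply the Taylor formula c_k = f^(k)(a)/k!.
p(pi/4) = sqrt(2)/2
p′(pi/4) = sqrt(2)/2
p′′(pi/4) = -sqrt(2)/2
p′′′(pi/4) = -sqrt(2)/2
p^(4)(pi/4) = sqrt(2)/2
Dividing each by k! gives the coefficients c_0, ..., c_4.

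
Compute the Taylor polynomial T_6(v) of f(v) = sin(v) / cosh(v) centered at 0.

Invert the denominator's series and multiply.
[v^0] = 0;  [v^1] = 1;  [v^2] = 0;  [v^3] = -2/3;  [v^4] = 0;  [v^5] = 3/10;  [v^6] = 0.

3*v^5/10 - 2*v^3/3 + v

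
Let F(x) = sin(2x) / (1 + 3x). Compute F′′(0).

-12

Take the Cauchy product of the two expansions.
From the series, [x^2] F = -6; multiply by 2! = 2 to get -12.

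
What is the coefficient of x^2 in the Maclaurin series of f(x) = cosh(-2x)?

2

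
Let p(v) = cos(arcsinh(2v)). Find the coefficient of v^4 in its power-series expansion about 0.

10/3

Compose series: expand the inner function first, then feed it into the outer expansion.
p(0) = 1
p′(0) = 0
p′′(0) = -4
p′′′(0) = 0
p^(4)(0) = 80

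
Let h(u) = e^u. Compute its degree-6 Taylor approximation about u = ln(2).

(u - ln(2))^6/360 + (u - ln(2))^5/60 + (u - ln(2))^4/12 + (u - ln(2))^3/3 + (u - ln(2))^2 + 2*(u - ln(2)) + 2

h(ln(2)) = 2
h′(ln(2)) = 2
h′′(ln(2)) = 2
h′′′(ln(2)) = 2
h^(4)(ln(2)) = 2
h^(5)(ln(2)) = 2
h^(6)(ln(2)) = 2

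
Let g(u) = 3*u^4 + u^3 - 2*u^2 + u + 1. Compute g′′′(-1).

-66

Apply the Taylor formula c_k = f^(k)(a)/k!.
The coefficient of (u + 1)^3 in the expansion is -11, so g′′′(-1) = 3! * (-11) = -66.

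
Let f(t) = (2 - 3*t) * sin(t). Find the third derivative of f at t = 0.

-2

Distribute the polynomial across the series and collect like powers.
The coefficient of t^3 in the expansion is -1/3, so f′′′(0) = 3! * (-1/3) = -2.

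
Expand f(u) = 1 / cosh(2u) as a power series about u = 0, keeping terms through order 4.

Invert the denominator's series and multiply.

10*u^4/3 - 2*u^2 + 1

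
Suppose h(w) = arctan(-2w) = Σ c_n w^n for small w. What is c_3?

[w^0] = 0;  [w^1] = -2;  [w^2] = 0;  [w^3] = 8/3.
So c_3 = h′′′(0)/3! = 8/3.

8/3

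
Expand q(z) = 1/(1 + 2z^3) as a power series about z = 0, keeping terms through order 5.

q(0) = 1
q′(0) = 0
q′′(0) = 0
q′′′(0) = -12
q^(4)(0) = 0
q^(5)(0) = 0

1 - 2*z^3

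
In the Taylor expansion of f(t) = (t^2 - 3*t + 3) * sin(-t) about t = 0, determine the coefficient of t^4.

Distribute the polynomial across the series and collect like powers.
f(0) = 0
f′(0) = -3
f′′(0) = 6
f′′′(0) = -3
f^(4)(0) = -12

-1/2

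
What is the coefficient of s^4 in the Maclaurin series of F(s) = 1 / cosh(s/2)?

Invert the denominator's series and multiply.
F(0) = 1
F′(0) = 0
F′′(0) = -1/4
F′′′(0) = 0
F^(4)(0) = 5/16

5/384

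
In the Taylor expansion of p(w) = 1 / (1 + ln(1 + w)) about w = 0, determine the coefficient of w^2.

Use the geometric series for the reciprocal, then substitute.
p(0) = 1
p′(0) = -1
p′′(0) = 3

3/2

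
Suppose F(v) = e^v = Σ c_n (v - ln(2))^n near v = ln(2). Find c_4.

Apply the Taylor formula c_k = f^(k)(a)/k!.
F(ln(2)) = 2
F′(ln(2)) = 2
F′′(ln(2)) = 2
F′′′(ln(2)) = 2
F^(4)(ln(2)) = 2
So c_4 = F^(4)(ln(2))/4! = 1/12.

1/12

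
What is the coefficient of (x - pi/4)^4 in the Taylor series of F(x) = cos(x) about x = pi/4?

sqrt(2)/48

Compute the successive derivatives at the expansion point and divide by k!.
F(pi/4) = sqrt(2)/2
F′(pi/4) = -sqrt(2)/2
F′′(pi/4) = -sqrt(2)/2
F′′′(pi/4) = sqrt(2)/2
F^(4)(pi/4) = sqrt(2)/2
So c_4 = F^(4)(pi/4)/4! = sqrt(2)/48.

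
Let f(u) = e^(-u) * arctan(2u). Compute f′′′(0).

Multiply the two series term by term and collect like powers.
From the series, [u^3] f = -5/3; multiply by 3! = 6 to get -10.

-10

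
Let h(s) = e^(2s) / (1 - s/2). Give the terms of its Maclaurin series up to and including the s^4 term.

Write out both Maclaurin series and multiply, keeping only the needed powers.
[s^0] = 1;  [s^1] = 5/2;  [s^2] = 13/4;  [s^3] = 71/24;  [s^4] = 103/48.

103*s^4/48 + 71*s^3/24 + 13*s^2/4 + 5*s/2 + 1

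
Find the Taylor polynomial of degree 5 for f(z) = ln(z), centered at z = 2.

(z - 2)^5/160 - (z - 2)^4/64 + (z - 2)^3/24 - (z - 2)^2/8 + (z - 2)/2 + ln(2)

[(z - 2)^0] = ln(2);  [(z - 2)^1] = 1/2;  [(z - 2)^2] = -1/8;  [(z - 2)^3] = 1/24;  [(z - 2)^4] = -1/64;  [(z - 2)^5] = 1/160.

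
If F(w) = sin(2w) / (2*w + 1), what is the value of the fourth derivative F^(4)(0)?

Expand 1/(denominator) as a geometric series and multiply by the numerator's series.
The coefficient of w^4 in the expansion is -40/3, so F^(4)(0) = 4! * (-40/3) = -320.

-320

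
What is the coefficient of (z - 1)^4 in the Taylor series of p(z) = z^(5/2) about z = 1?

p(1) = 1
p′(1) = 5/2
p′′(1) = 15/4
p′′′(1) = 15/8
p^(4)(1) = -15/16
Then c_k = p^(k)(1)/k! gives each Taylor coefficient.

-5/128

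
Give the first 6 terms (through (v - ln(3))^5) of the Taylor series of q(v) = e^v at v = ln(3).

[(v - ln(3))^0] = 3;  [(v - ln(3))^1] = 3;  [(v - ln(3))^2] = 3/2;  [(v - ln(3))^3] = 1/2;  [(v - ln(3))^4] = 1/8;  [(v - ln(3))^5] = 1/40.

(v - ln(3))^5/40 + (v - ln(3))^4/8 + (v - ln(3))^3/2 + 3*(v - ln(3))^2/2 + 3*(v - ln(3)) + 3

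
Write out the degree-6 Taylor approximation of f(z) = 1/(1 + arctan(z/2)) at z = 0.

z^6/360 - z^5/160 + z^4/48 - z^3/12 + z^2/4 - z/2 + 1

Compose series: expand the inner function first, then feed it into the outer expansion.
[z^0] = 1;  [z^1] = -1/2;  [z^2] = 1/4;  [z^3] = -1/12;  [z^4] = 1/48;  [z^5] = -1/160;  [z^6] = 1/360.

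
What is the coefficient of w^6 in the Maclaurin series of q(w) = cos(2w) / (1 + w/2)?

Expand each factor separately, then convolve coefficients.
q(0) = 1
q′(0) = -1/2
q′′(0) = -7/2
q′′′(0) = 21/4
q^(4)(0) = 11/2
q^(5)(0) = -55/4
q^(6)(0) = -91/4
Then c_k = q^(k)(0)/k! gives each Taylor coefficient.

-2^(239/642)*3^(437/642)*5^(65/214)*7^(188/321)/441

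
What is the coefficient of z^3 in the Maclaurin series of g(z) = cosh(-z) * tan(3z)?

Write out both Maclaurin series and multiply, keeping only the needed powers.
So c_3 = g′′′(0)/3! = 21/2.

21/2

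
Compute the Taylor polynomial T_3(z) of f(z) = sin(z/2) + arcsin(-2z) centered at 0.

Expand each term separately and add.
[z^0] = 0;  [z^1] = -3/2;  [z^2] = 0;  [z^3] = -65/48.

-65*z^3/48 - 3*z/2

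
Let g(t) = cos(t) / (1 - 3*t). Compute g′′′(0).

153

Multiply the numerator's expansion by the denominator's geometric series.
The coefficient of t^3 in the expansion is 51/2, so g′′′(0) = 3! * (51/2) = 153.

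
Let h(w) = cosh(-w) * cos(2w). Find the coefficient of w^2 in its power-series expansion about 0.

-3/2

Expand each factor separately, then convolve coefficients.
h(0) = 1
h′(0) = 0
h′′(0) = -3
So c_2 = h′′(0)/2! = -3/2.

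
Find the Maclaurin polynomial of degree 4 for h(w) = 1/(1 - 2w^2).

4*w^4 + 2*w^2 + 1

Compute the successive derivatives at the expansion point and divide by k!.
h(0) = 1
h′(0) = 0
h′′(0) = 4
h′′′(0) = 0
h^(4)(0) = 96
Dividing each by k! gives the coefficients c_0, ..., c_4.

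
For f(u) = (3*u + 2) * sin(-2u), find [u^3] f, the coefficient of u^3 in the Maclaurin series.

8/3

Multiply each power in the prefactor through the base expansion.
f(0) = 0
f′(0) = -4
f′′(0) = -12
f′′′(0) = 16
So c_3 = f′′′(0)/3! = 8/3.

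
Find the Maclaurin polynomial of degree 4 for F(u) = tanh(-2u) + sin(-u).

Add the two expansions coefficient-wise.

17*u^3/6 - 3*u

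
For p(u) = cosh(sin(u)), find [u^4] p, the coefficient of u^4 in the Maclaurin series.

-1/8

Substitute the inner expansion into the outer series and collect powers.
p(0) = 1
p′(0) = 0
p′′(0) = 1
p′′′(0) = 0
p^(4)(0) = -3
The Taylor polynomial is Σ p^(k)(0)/k! · u^k.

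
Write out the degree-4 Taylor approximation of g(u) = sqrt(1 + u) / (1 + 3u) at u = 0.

Expand each factor separately, then convolve coefficients.
g(0) = 1
g′(0) = -5/2
g′′(0) = 59/4
g′′′(0) = -1059/8
g^(4)(0) = 25401/16
The Taylor polynomial is Σ g^(k)(0)/k! · u^k.

8467*u^4/128 - 353*u^3/16 + 59*u^2/8 - 5*u/2 + 1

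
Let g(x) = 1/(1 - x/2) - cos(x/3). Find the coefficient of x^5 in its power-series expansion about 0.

1/32

Combine the two series term by term.
g(0) = 0
g′(0) = 1/2
g′′(0) = 11/18
g′′′(0) = 3/4
g^(4)(0) = 241/162
g^(5)(0) = 15/4
The Taylor polynomial is Σ g^(k)(0)/k! · x^k.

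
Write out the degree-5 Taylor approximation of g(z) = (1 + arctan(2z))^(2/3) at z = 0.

12032*z^5/3645 + 176*z^4/243 - 112*z^3/81 - 4*z^2/9 + 4*z/3 + 1

Let u equal the inner series; expand the outer function in u and truncate.
g(0) = 1
g′(0) = 4/3
g′′(0) = -8/9
g′′′(0) = -224/27
g^(4)(0) = 1408/81
g^(5)(0) = 96256/243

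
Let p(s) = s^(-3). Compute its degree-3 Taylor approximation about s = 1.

-10*(s - 1)^3 + 6*(s - 1)^2 - 3*(s - 1) + 1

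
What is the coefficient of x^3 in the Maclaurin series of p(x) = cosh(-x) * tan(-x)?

-5/6

Take the Cauchy product of the two expansions.
p(0) = 0
p′(0) = -1
p′′(0) = 0
p′′′(0) = -5
The Taylor polynomial is Σ p^(k)(0)/k! · x^k.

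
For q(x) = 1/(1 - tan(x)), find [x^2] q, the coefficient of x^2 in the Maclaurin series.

1

Substitute the inner expansion into the outer series and collect powers.
So c_2 = q′′(0)/2! = 1.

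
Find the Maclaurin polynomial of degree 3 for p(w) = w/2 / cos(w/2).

w^3/16 + w/2

Divide the numerator series by the denominator series (power-series long division).
[w^0] = 0;  [w^1] = 1/2;  [w^2] = 0;  [w^3] = 1/16.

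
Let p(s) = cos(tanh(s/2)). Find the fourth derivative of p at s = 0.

9/16

Plug the Maclaurin series of the inner function into that of the outer and collect terms.
From the series, [s^4] p = 3/128; multiply by 4! = 24 to get 9/16.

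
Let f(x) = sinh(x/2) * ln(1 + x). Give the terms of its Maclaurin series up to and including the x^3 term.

Expand each factor separately, then convolve coefficients.
f(0) = 0
f′(0) = 0
f′′(0) = 1
f′′′(0) = -3/2

-x^3/4 + x^2/2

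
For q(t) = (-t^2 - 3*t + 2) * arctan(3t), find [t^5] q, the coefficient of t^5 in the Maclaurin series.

531/5

Multiply each power in the prefactor through the base expansion.
q(0) = 0
q′(0) = 6
q′′(0) = -18
q′′′(0) = -126
q^(4)(0) = 648
q^(5)(0) = 12744
The Taylor polynomial is Σ q^(k)(0)/k! · t^k.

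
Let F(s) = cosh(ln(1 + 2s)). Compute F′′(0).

4

Plug the Maclaurin series of the inner function into that of the outer and collect terms.
From the series, [s^2] F = 2; multiply by 2! = 2 to get 4.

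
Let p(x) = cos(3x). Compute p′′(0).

-9

From the series, [x^2] p = -9/2; multiply by 2! = 2 to get -9.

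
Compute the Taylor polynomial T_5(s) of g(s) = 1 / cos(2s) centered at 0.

10*s^4/3 + 2*s^2 + 1

Divide the numerator series by the denominator series (power-series long division).
[s^0] = 1;  [s^1] = 0;  [s^2] = 2;  [s^3] = 0;  [s^4] = 10/3;  [s^5] = 0.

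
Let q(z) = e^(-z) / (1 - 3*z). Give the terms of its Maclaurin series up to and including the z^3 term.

58*z^3/3 + 13*z^2/2 + 2*z + 1

Use 1/(1 - r) = Σ r^k on the denominator, then take the Cauchy product.
[z^0] = 1;  [z^1] = 2;  [z^2] = 13/2;  [z^3] = 58/3.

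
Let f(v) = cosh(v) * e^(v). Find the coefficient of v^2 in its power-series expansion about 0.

1

Write out both Maclaurin series and multiply, keeping only the needed powers.
f(0) = 1
f′(0) = 1
f′′(0) = 2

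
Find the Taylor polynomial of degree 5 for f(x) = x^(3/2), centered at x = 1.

-3*(x - 1)^5/256 + 3*(x - 1)^4/128 - (x - 1)^3/16 + 3*(x - 1)^2/8 + 3*(x - 1)/2 + 1

Differentiate repeatedly and evaluate at the center.
f(1) = 1
f′(1) = 3/2
f′′(1) = 3/4
f′′′(1) = -3/8
f^(4)(1) = 9/16
f^(5)(1) = -45/32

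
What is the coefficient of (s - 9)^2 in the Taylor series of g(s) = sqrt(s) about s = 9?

-1/216

c_2 = g′′(9)/2! = -1/216.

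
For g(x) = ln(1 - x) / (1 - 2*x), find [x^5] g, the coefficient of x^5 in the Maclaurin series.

Multiply the numerator's expansion by the denominator's geometric series.
g(0) = 0
g′(0) = -1
g′′(0) = -5
g′′′(0) = -32
g^(4)(0) = -262
g^(5)(0) = -2644
Dividing each by k! gives the coefficients c_0, ..., c_5.

-661/30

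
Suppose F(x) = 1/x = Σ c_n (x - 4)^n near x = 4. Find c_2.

F(4) = 1/4
F′(4) = -1/16
F′′(4) = 1/32

1/64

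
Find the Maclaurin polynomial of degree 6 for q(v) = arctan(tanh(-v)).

Let u equal the inner series; expand the outer function in u and truncate.
[v^0] = 0;  [v^1] = -1;  [v^2] = 0;  [v^3] = 2/3;  [v^4] = 0;  [v^5] = -2/3;  [v^6] = 0.

-2*v^5/3 + 2*v^3/3 - v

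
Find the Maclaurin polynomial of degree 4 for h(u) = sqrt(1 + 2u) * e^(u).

-u^4/6 + 2*u^3/3 + u^2 + 2*u + 1

Expand each factor separately, then convolve coefficients.
[u^0] = 1;  [u^1] = 2;  [u^2] = 1;  [u^3] = 2/3;  [u^4] = -1/6.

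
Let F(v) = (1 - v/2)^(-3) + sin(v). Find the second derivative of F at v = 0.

3

Combine the two series term by term.
From the series, [v^2] F = 3/2; multiply by 2! = 2 to get 3.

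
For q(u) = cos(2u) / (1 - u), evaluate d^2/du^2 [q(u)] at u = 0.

Multiply the two series term by term and collect like powers.
From the series, [u^2] q = -1; multiply by 2! = 2 to get -2.

-2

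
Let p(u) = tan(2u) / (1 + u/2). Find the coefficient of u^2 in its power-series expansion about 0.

Multiply the two series term by term and collect like powers.
p(0) = 0
p′(0) = 2
p′′(0) = -2

-1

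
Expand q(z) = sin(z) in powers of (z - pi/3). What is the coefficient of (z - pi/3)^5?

1/240

Differentiate repeatedly and evaluate at the center.
So c_5 = q^(5)(pi/3)/5! = 1/240.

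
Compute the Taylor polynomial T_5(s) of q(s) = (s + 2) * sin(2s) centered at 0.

8*s^5/15 - 4*s^4/3 - 8*s^3/3 + 2*s^2 + 4*s

Multiply each power in the prefactor through the base expansion.
q(0) = 0
q′(0) = 4
q′′(0) = 4
q′′′(0) = -16
q^(4)(0) = -32
q^(5)(0) = 64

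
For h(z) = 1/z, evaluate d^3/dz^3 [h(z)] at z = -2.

-3/8

Compute the successive derivatives at the expansion point and divide by k!.
The coefficient of (z + 2)^3 in the expansion is -1/16, so h′′′(-2) = 3! * (-1/16) = -3/8.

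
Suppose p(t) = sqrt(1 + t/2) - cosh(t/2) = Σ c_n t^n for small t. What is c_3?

Combine the two series term by term.
[t^0] = 0;  [t^1] = 1/4;  [t^2] = -5/32;  [t^3] = 1/128.

1/128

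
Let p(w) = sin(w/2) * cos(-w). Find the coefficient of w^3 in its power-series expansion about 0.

Write out both Maclaurin series and multiply, keeping only the needed powers.

-13/48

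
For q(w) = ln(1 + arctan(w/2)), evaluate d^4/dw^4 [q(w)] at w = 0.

1/8

Plug the Maclaurin series of the inner function into that of the outer and collect terms.
From the series, [w^4] q = 1/192; multiply by 4! = 24 to get 1/8.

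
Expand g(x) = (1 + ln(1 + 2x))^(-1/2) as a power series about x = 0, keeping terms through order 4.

155*x^4/8 - 41*x^3/6 + 5*x^2/2 - x + 1

Let u equal the inner series; expand the outer function in u and truncate.
g(0) = 1
g′(0) = -1
g′′(0) = 5
g′′′(0) = -41
g^(4)(0) = 465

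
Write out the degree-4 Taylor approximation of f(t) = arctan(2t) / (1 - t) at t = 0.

-2*t^4/3 - 2*t^3/3 + 2*t^2 + 2*t

Multiply the numerator's expansion by the denominator's geometric series.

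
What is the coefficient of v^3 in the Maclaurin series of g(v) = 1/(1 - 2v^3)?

2

Differentiate repeatedly and evaluate at the center.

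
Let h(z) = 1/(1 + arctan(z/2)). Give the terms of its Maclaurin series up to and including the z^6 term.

z^6/360 - z^5/160 + z^4/48 - z^3/12 + z^2/4 - z/2 + 1

Plug the Maclaurin series of the inner function into that of the outer and collect terms.
h(0) = 1
h′(0) = -1/2
h′′(0) = 1/2
h′′′(0) = -1/2
h^(4)(0) = 1/2
h^(5)(0) = -3/4
h^(6)(0) = 2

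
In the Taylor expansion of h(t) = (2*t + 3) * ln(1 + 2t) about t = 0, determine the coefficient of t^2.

Distribute the polynomial across the series and collect like powers.
h(0) = 0
h′(0) = 6
h′′(0) = -4
So c_2 = h′′(0)/2! = -2.

-2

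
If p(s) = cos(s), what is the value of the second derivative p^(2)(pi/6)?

Compute the successive derivatives at the expansion point and divide by k!.
The coefficient of (s - pi/6)^2 in the expansion is -sqrt(3)/4, so p′′(pi/6) = 2! * (-sqrt(3)/4) = -sqrt(3)/2.

-sqrt(3)/2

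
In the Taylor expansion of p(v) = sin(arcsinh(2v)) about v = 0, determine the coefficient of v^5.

16/3

Substitute the inner expansion into the outer series and collect powers.
p(0) = 0
p′(0) = 2
p′′(0) = 0
p′′′(0) = -16
p^(4)(0) = 0
p^(5)(0) = 640
The Taylor polynomial is Σ p^(k)(0)/k! · v^k.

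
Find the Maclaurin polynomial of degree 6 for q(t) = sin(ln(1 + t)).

t^6/8 - t^5/12 + t^3/6 - t^2/2 + t

Compose series: expand the inner function first, then feed it into the outer expansion.
q(0) = 0
q′(0) = 1
q′′(0) = -1
q′′′(0) = 1
q^(4)(0) = 0
q^(5)(0) = -10
q^(6)(0) = 90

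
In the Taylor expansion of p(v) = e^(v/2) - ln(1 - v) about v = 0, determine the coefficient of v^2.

5/8

Add the two expansions coefficient-wise.
[v^0] = 1;  [v^1] = 3/2;  [v^2] = 5/8.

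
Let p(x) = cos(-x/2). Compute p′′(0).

-1/4

Use the known series and substitute for the argument.
The coefficient of x^2 in the expansion is -1/8, so p′′(0) = 2! * (-1/8) = -1/4.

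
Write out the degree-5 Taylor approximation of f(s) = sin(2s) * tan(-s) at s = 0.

Write out both Maclaurin series and multiply, keeping only the needed powers.
f(0) = 0
f′(0) = 0
f′′(0) = -4
f′′′(0) = 0
f^(4)(0) = 16
f^(5)(0) = 0
Dividing each by k! gives the coefficients c_0, ..., c_5.

2*s^4/3 - 2*s^2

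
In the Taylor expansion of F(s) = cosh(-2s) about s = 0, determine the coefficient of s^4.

Compute the successive derivatives at the expansion point and divide by k!.
[s^0] = 1;  [s^1] = 0;  [s^2] = 2;  [s^3] = 0;  [s^4] = 2/3.

2/3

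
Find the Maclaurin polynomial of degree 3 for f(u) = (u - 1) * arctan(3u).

Shift and add copies of the series according to the polynomial's terms.

9*u^3 + 3*u^2 - 3*u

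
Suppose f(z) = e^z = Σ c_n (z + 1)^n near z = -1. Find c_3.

e^(-1)/6

Apply the Taylor formula c_k = f^(k)(a)/k!.
f(-1) = e^(-1)
f′(-1) = e^(-1)
f′′(-1) = e^(-1)
f′′′(-1) = e^(-1)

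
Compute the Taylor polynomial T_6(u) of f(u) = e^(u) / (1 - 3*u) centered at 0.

Use 1/(1 - r) = Σ r^k on the denominator, then take the Cauchy product.
f(0) = 1
f′(0) = 4
f′′(0) = 25
f′′′(0) = 226
f^(4)(0) = 2713
f^(5)(0) = 40696
f^(6)(0) = 732529
The Taylor polynomial is Σ f^(k)(0)/k! · u^k.

732529*u^6/720 + 5087*u^5/15 + 2713*u^4/24 + 113*u^3/3 + 25*u^2/2 + 4*u + 1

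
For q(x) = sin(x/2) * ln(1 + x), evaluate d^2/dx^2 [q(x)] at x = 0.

Expand each factor separately, then convolve coefficients.
From the series, [x^2] q = 1/2; multiply by 2! = 2 to get 1.

1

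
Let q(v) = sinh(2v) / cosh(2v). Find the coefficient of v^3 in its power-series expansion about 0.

-8/3

Invert the denominator's series and multiply.
q(0) = 0
q′(0) = 2
q′′(0) = 0
q′′′(0) = -16
So c_3 = q′′′(0)/3! = -8/3.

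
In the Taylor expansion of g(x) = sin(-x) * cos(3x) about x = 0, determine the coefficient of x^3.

14/3

Take the Cauchy product of the two expansions.
[x^0] = 0;  [x^1] = -1;  [x^2] = 0;  [x^3] = 14/3.
So c_3 = g′′′(0)/3! = 14/3.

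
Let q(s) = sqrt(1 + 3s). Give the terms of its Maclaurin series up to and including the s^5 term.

Compute the successive derivatives at the expansion point and divide by k!.

1701*s^5/256 - 405*s^4/128 + 27*s^3/16 - 9*s^2/8 + 3*s/2 + 1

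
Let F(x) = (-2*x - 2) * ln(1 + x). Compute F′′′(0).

Shift and add copies of the series according to the polynomial's terms.
From the series, [x^3] F = 1/3; multiply by 3! = 6 to get 2.

2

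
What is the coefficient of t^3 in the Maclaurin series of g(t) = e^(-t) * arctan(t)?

Multiply the two series term by term and collect like powers.
g(0) = 0
g′(0) = 1
g′′(0) = -2
g′′′(0) = 1

1/6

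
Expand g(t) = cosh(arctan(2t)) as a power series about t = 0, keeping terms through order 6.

116*t^6/9 - 14*t^4/3 + 2*t^2 + 1

Substitute the inner expansion into the outer series and collect powers.
g(0) = 1
g′(0) = 0
g′′(0) = 4
g′′′(0) = 0
g^(4)(0) = -112
g^(5)(0) = 0
g^(6)(0) = 9280
The Taylor polynomial is Σ g^(k)(0)/k! · t^k.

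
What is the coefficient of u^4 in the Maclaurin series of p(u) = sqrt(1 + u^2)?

p(0) = 1
p′(0) = 0
p′′(0) = 1
p′′′(0) = 0
p^(4)(0) = -3
So c_4 = p^(4)(0)/4! = -1/8.

-1/8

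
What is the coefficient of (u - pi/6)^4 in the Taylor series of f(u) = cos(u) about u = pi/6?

sqrt(3)/48

[(u - pi/6)^0] = sqrt(3)/2;  [(u - pi/6)^1] = -1/2;  [(u - pi/6)^2] = -sqrt(3)/4;  [(u - pi/6)^3] = 1/12;  [(u - pi/6)^4] = sqrt(3)/48.
So c_4 = f^(4)(pi/6)/4! = sqrt(3)/48.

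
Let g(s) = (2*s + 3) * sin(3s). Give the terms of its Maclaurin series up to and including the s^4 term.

Shift and add copies of the series according to the polynomial's terms.

-9*s^4 - 27*s^3/2 + 6*s^2 + 9*s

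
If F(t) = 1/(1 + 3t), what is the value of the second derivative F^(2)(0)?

The coefficient of t^2 in the expansion is 9, so F′′(0) = 2! * (9) = 18.

18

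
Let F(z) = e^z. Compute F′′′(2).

Differentiate repeatedly and evaluate at the center.
From the series, [(z - 2)^3] F = e^(2)/6; multiply by 3! = 6 to get e^(2).

e^(2)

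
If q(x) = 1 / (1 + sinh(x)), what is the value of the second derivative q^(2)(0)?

2

Expand as Σ (-1)^k u^k with u equal to the inner function's series.
From the series, [x^2] q = 1; multiply by 2! = 2 to get 2.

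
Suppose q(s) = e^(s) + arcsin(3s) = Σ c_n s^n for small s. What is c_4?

Combine the two series term by term.
q(0) = 1
q′(0) = 4
q′′(0) = 1
q′′′(0) = 28
q^(4)(0) = 1
So c_4 = q^(4)(0)/4! = 1/24.

1/24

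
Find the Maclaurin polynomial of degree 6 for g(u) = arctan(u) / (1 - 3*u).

1173*u^6/5 + 391*u^5/5 + 26*u^4 + 26*u^3/3 + 3*u^2 + u

Expand 1/(denominator) as a geometric series and multiply by the numerator's series.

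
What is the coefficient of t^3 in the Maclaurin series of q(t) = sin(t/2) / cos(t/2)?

1/24

Invert the denominator's series and multiply.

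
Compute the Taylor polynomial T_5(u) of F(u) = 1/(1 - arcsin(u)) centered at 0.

63*u^5/40 + 4*u^4/3 + 7*u^3/6 + u^2 + u + 1

Compose series: expand the inner function first, then feed it into the outer expansion.
F(0) = 1
F′(0) = 1
F′′(0) = 2
F′′′(0) = 7
F^(4)(0) = 32
F^(5)(0) = 189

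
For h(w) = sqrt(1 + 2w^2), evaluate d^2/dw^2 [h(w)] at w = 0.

2

From the series, [w^2] h = 1; multiply by 2! = 2 to get 2.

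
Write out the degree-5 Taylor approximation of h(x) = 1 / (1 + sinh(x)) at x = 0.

Write 1/(1+u) = 1 - u + u^2 - u^3 + ... and substitute the series for u.
[x^0] = 1;  [x^1] = -1;  [x^2] = 1;  [x^3] = -7/6;  [x^4] = 4/3;  [x^5] = -181/120.

-181*x^5/120 + 4*x^4/3 - 7*x^3/6 + x^2 - x + 1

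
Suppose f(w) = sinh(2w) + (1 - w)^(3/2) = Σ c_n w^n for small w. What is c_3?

67/48

Expand each term separately and add.
[w^0] = 1;  [w^1] = 1/2;  [w^2] = 3/8;  [w^3] = 67/48.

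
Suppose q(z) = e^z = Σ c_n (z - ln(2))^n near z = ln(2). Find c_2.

q(ln(2)) = 2
q′(ln(2)) = 2
q′′(ln(2)) = 2

1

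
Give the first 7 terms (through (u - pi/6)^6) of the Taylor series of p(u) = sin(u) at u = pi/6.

-(u - pi/6)^6/1440 + sqrt(3)*(u - pi/6)^5/240 + (u - pi/6)^4/48 - sqrt(3)*(u - pi/6)^3/12 - (u - pi/6)^2/4 + sqrt(3)*(u - pi/6)/2 + 1/2

p(pi/6) = 1/2
p′(pi/6) = sqrt(3)/2
p′′(pi/6) = -1/2
p′′′(pi/6) = -sqrt(3)/2
p^(4)(pi/6) = 1/2
p^(5)(pi/6) = sqrt(3)/2
p^(6)(pi/6) = -1/2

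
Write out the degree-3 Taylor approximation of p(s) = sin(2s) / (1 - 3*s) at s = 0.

50*s^3/3 + 6*s^2 + 2*s

Multiply the numerator's expansion by the denominator's geometric series.
p(0) = 0
p′(0) = 2
p′′(0) = 12
p′′′(0) = 100
Then c_k = p^(k)(0)/k! gives each Taylor coefficient.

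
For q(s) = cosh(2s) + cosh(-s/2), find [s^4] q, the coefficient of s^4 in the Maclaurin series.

257/384

Expand each term separately and add.
q(0) = 2
q′(0) = 0
q′′(0) = 17/4
q′′′(0) = 0
q^(4)(0) = 257/16
The Taylor polynomial is Σ q^(k)(0)/k! · s^k.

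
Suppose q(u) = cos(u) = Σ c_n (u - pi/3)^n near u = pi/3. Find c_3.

q(pi/3) = 1/2
q′(pi/3) = -sqrt(3)/2
q′′(pi/3) = -1/2
q′′′(pi/3) = sqrt(3)/2

sqrt(3)/12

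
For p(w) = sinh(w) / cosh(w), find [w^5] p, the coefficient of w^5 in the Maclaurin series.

2/15

Write the quotient as an unknown series and match coefficients against numerator = denominator · series.
p(0) = 0
p′(0) = 1
p′′(0) = 0
p′′′(0) = -2
p^(4)(0) = 0
p^(5)(0) = 16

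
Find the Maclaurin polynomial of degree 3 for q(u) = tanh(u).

q(0) = 0
q′(0) = 1
q′′(0) = 0
q′′′(0) = -2

-u^3/3 + u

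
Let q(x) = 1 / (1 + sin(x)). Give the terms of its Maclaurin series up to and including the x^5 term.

Use the geometric series for the reciprocal, then substitute.
[x^0] = 1;  [x^1] = -1;  [x^2] = 1;  [x^3] = -5/6;  [x^4] = 2/3;  [x^5] = -61/120.

-61*x^5/120 + 2*x^4/3 - 5*x^3/6 + x^2 - x + 1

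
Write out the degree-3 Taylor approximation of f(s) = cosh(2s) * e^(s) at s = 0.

Multiply the two series term by term and collect like powers.
f(0) = 1
f′(0) = 1
f′′(0) = 5
f′′′(0) = 13
Dividing each by k! gives the coefficients c_0, ..., c_3.

13*s^3/6 + 5*s^2/2 + s + 1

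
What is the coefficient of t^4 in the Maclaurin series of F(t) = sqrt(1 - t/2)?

-5/2048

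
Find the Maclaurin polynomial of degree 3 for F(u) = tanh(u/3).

[u^0] = 0;  [u^1] = 1/3;  [u^2] = 0;  [u^3] = -1/81.

-u^3/81 + u/3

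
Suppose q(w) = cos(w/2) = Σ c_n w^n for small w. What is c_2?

-1/8

q(0) = 1
q′(0) = 0
q′′(0) = -1/4
So c_2 = q′′(0)/2! = -1/8.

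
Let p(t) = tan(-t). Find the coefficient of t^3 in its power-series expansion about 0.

-1/3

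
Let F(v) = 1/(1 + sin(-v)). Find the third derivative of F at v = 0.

Let u equal the inner series; expand the outer function in u and truncate.
The coefficient of v^3 in the expansion is 5/6, so F′′′(0) = 3! * (5/6) = 5.

5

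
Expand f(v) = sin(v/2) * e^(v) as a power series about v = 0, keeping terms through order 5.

Take the Cauchy product of the two expansions.
f(0) = 0
f′(0) = 1/2
f′′(0) = 1
f′′′(0) = 11/8
f^(4)(0) = 3/2
f^(5)(0) = 41/32

41*v^5/3840 + v^4/16 + 11*v^3/48 + v^2/2 + v/2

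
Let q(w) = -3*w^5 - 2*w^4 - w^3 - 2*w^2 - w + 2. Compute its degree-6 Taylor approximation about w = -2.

Use the known series and substitute for the argument.
[(w + 2)^0] = 68;  [(w + 2)^1] = -181;  [(w + 2)^2] = 196;  [(w + 2)^3] = -105;  [(w + 2)^4] = 28;  [(w + 2)^5] = -3;  [(w + 2)^6] = 0.

-3*(w + 2)^5 + 28*(w + 2)^4 - 105*(w + 2)^3 + 196*(w + 2)^2 - 181*(w + 2) + 68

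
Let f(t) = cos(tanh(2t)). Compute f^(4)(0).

Substitute the inner expansion into the outer series and collect powers.
From the series, [t^4] f = 6; multiply by 4! = 24 to get 144.

144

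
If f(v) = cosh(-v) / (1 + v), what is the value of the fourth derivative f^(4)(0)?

37

Expand each factor separately, then convolve coefficients.
From the series, [v^4] f = 37/24; multiply by 4! = 24 to get 37.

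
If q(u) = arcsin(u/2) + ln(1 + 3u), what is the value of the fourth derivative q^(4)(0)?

Combine the two series term by term.
The coefficient of u^4 in the expansion is -81/4, so q^(4)(0) = 4! * (-81/4) = -486.

-486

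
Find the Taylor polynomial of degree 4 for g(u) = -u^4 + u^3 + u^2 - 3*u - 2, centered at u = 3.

-(u - 3)^4 - 11*(u - 3)^3 - 44*(u - 3)^2 - 78*(u - 3) - 56

Use the known series and substitute for the argument.
g(3) = -56
g′(3) = -78
g′′(3) = -88
g′′′(3) = -66
g^(4)(3) = -24
Dividing each by k! gives the coefficients c_0, ..., c_4.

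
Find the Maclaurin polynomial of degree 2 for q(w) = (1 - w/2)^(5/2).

15*w^2/32 - 5*w/4 + 1

[w^0] = 1;  [w^1] = -5/4;  [w^2] = 15/32.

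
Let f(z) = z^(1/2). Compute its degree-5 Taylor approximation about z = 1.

f(1) = 1
f′(1) = 1/2
f′′(1) = -1/4
f′′′(1) = 3/8
f^(4)(1) = -15/16
f^(5)(1) = 105/32

7*(z - 1)^5/256 - 5*(z - 1)^4/128 + (z - 1)^3/16 - (z - 1)^2/8 + (z - 1)/2 + 1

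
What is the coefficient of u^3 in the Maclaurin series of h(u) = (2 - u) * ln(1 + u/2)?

Shift and add copies of the series according to the polynomial's terms.
h(0) = 0
h′(0) = 1
h′′(0) = -3/2
h′′′(0) = 5/4
So c_3 = h′′′(0)/3! = 5/24.

5/24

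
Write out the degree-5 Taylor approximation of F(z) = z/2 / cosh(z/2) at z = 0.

Divide the numerator series by the denominator series (power-series long division).
F(0) = 0
F′(0) = 1/2
F′′(0) = 0
F′′′(0) = -3/8
F^(4)(0) = 0
F^(5)(0) = 25/32
Then c_k = F^(k)(0)/k! gives each Taylor coefficient.

5*z^5/768 - z^3/16 + z/2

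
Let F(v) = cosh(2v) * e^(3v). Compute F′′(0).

Multiply the two series term by term and collect like powers.
From the series, [v^2] F = 13/2; multiply by 2! = 2 to get 13.

13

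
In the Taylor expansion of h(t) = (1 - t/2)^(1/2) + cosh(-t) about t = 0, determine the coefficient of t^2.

Expand each term separately and add.
So c_2 = h′′(0)/2! = 15/32.

15/32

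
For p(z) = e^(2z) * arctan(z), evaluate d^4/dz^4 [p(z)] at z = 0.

Write out both Maclaurin series and multiply, keeping only the needed powers.
The coefficient of z^4 in the expansion is 2/3, so p^(4)(0) = 4! * (2/3) = 16.

16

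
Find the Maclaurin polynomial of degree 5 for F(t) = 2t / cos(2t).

20*t^5/3 + 4*t^3 + 2*t

Invert the denominator's series and multiply.
F(0) = 0
F′(0) = 2
F′′(0) = 0
F′′′(0) = 24
F^(4)(0) = 0
F^(5)(0) = 800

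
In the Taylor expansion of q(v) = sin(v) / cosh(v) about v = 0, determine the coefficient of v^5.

3/10

Invert the denominator's series and multiply.
So c_5 = q^(5)(0)/5! = 3/10.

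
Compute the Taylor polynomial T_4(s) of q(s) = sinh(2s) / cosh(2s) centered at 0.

-8*s^3/3 + 2*s

Write the quotient as an unknown series and match coefficients against numerator = denominator · series.
[s^0] = 0;  [s^1] = 2;  [s^2] = 0;  [s^3] = -8/3;  [s^4] = 0.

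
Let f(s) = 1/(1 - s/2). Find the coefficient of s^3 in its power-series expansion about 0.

1/8

Apply the Taylor formula c_k = f^(k)(a)/k!.
[s^0] = 1;  [s^1] = 1/2;  [s^2] = 1/4;  [s^3] = 1/8.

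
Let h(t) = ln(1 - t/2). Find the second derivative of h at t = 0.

From the series, [t^2] h = -1/8; multiply by 2! = 2 to get -1/4.

-1/4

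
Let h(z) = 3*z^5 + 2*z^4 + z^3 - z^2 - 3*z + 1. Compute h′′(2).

586

The coefficient of (z - 2)^2 in the expansion is 293, so h′′(2) = 2! * (293) = 586.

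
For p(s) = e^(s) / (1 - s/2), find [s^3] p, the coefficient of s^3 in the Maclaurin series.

Write out both Maclaurin series and multiply, keeping only the needed powers.
p(0) = 1
p′(0) = 3/2
p′′(0) = 5/2
p′′′(0) = 19/4
So c_3 = p′′′(0)/3! = 19/24.

19/24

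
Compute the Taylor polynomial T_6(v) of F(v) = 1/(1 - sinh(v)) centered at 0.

Let u equal the inner series; expand the outer function in u and truncate.
F(0) = 1
F′(0) = 1
F′′(0) = 2
F′′′(0) = 7
F^(4)(0) = 32
F^(5)(0) = 181
F^(6)(0) = 1232

77*v^6/45 + 181*v^5/120 + 4*v^4/3 + 7*v^3/6 + v^2 + v + 1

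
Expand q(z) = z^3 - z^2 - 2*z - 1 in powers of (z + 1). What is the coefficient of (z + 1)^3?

q(-1) = -1
q′(-1) = 3
q′′(-1) = -8
q′′′(-1) = 6
So c_3 = q′′′(-1)/3! = 1.

1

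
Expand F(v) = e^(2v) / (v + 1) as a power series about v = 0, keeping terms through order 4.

Use 1/(1 - r) = Σ r^k on the denominator, then take the Cauchy product.
[v^0] = 1;  [v^1] = 1;  [v^2] = 1;  [v^3] = 1/3;  [v^4] = 1/3.

v^4/3 + v^3/3 + v^2 + v + 1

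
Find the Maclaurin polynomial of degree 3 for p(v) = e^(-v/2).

[v^0] = 1;  [v^1] = -1/2;  [v^2] = 1/8;  [v^3] = -1/48.

-v^3/48 + v^2/8 - v/2 + 1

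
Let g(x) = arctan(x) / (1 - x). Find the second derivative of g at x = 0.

Multiply the numerator's expansion by the denominator's geometric series.
From the series, [x^2] g = 1; multiply by 2! = 2 to get 2.

2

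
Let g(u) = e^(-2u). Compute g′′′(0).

Apply the Taylor formula c_k = f^(k)(a)/k!.
The coefficient of u^3 in the expansion is -4/3, so g′′′(0) = 3! * (-4/3) = -8.

-8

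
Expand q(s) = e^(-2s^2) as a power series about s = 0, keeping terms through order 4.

q(0) = 1
q′(0) = 0
q′′(0) = -4
q′′′(0) = 0
q^(4)(0) = 48

2*s^4 - 2*s^2 + 1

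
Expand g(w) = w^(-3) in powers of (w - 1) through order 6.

[(w - 1)^0] = 1;  [(w - 1)^1] = -3;  [(w - 1)^2] = 6;  [(w - 1)^3] = -10;  [(w - 1)^4] = 15;  [(w - 1)^5] = -21;  [(w - 1)^6] = 28.

28*(w - 1)^6 - 21*(w - 1)^5 + 15*(w - 1)^4 - 10*(w - 1)^3 + 6*(w - 1)^2 - 3*(w - 1) + 1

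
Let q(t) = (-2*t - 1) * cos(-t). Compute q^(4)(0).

Distribute the polynomial across the series and collect like powers.
The coefficient of t^4 in the expansion is -1/24, so q^(4)(0) = 4! * (-1/24) = -1.

-1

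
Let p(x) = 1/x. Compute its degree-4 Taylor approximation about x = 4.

(x - 4)^4/1024 - (x - 4)^3/256 + (x - 4)^2/64 - (x - 4)/16 + 1/4

Differentiate repeatedly and evaluate at the center.
[(x - 4)^0] = 1/4;  [(x - 4)^1] = -1/16;  [(x - 4)^2] = 1/64;  [(x - 4)^3] = -1/256;  [(x - 4)^4] = 1/1024.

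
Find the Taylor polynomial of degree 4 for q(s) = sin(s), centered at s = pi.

(s - pi)^3/6 - (s - pi)

q(pi) = 0
q′(pi) = -1
q′′(pi) = 0
q′′′(pi) = 1
q^(4)(pi) = 0
The Taylor polynomial is Σ q^(k)(pi)/k! · (s - pi)^k.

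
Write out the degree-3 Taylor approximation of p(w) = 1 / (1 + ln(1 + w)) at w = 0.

-7*w^3/3 + 3*w^2/2 - w + 1

Use the geometric series for the reciprocal, then substitute.
p(0) = 1
p′(0) = -1
p′′(0) = 3
p′′′(0) = -14
Dividing each by k! gives the coefficients c_0, ..., c_3.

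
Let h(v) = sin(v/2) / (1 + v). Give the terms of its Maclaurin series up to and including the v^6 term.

Write out both Maclaurin series and multiply, keeping only the needed powers.

-1841*v^6/3840 + 1841*v^5/3840 - 23*v^4/48 + 23*v^3/48 - v^2/2 + v/2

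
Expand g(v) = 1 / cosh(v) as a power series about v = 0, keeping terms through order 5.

5*v^4/24 - v^2/2 + 1

Divide the numerator series by the denominator series (power-series long division).
g(0) = 1
g′(0) = 0
g′′(0) = -1
g′′′(0) = 0
g^(4)(0) = 5
g^(5)(0) = 0
The Taylor polynomial is Σ g^(k)(0)/k! · v^k.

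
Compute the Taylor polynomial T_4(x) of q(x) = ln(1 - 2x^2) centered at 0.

-2*x^4 - 2*x^2

Compute the successive derivatives at the expansion point and divide by k!.
q(0) = 0
q′(0) = 0
q′′(0) = -4
q′′′(0) = 0
q^(4)(0) = -48
The Taylor polynomial is Σ q^(k)(0)/k! · x^k.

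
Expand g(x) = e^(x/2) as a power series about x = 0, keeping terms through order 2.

Apply the Taylor formula c_k = f^(k)(a)/k!.
g(0) = 1
g′(0) = 1/2
g′′(0) = 1/4
Then c_k = g^(k)(0)/k! gives each Taylor coefficient.

x^2/8 + x/2 + 1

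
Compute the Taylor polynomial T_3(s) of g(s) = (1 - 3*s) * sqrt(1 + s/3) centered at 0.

Shift and add copies of the series according to the polynomial's terms.
[s^0] = 1;  [s^1] = -17/6;  [s^2] = -37/72;  [s^3] = 19/432.

19*s^3/432 - 37*s^2/72 - 17*s/6 + 1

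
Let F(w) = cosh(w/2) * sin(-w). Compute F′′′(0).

Take the Cauchy product of the two expansions.
The coefficient of w^3 in the expansion is 1/24, so F′′′(0) = 3! * (1/24) = 1/4.

1/4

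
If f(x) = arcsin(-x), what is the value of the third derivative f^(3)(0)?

-1

The coefficient of x^3 in the expansion is -1/6, so f′′′(0) = 3! * (-1/6) = -1.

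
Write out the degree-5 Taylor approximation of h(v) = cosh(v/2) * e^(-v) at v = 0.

Write out both Maclaurin series and multiply, keeping only the needed powers.

-61*v^5/1920 + 41*v^4/384 - 7*v^3/24 + 5*v^2/8 - v + 1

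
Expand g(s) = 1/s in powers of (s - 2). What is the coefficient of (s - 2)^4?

1/32

c_4 = g^(4)(2)/4! = 1/32.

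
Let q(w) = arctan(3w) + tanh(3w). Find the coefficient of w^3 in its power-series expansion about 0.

-18

Combine the two series term by term.
q(0) = 0
q′(0) = 6
q′′(0) = 0
q′′′(0) = -108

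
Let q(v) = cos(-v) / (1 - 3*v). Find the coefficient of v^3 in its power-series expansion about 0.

51/2

Use 1/(1 - r) = Σ r^k on the denominator, then take the Cauchy product.
q(0) = 1
q′(0) = 3
q′′(0) = 17
q′′′(0) = 153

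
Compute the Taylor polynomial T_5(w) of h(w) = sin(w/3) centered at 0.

h(0) = 0
h′(0) = 1/3
h′′(0) = 0
h′′′(0) = -1/27
h^(4)(0) = 0
h^(5)(0) = 1/243

w^5/29160 - w^3/162 + w/3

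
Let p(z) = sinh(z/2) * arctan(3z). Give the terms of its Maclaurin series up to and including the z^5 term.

-71*z^4/16 + 3*z^2/2

Take the Cauchy product of the two expansions.
p(0) = 0
p′(0) = 0
p′′(0) = 3
p′′′(0) = 0
p^(4)(0) = -213/2
p^(5)(0) = 0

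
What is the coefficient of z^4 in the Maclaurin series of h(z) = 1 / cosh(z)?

Divide the numerator series by the denominator series (power-series long division).
[z^0] = 1;  [z^1] = 0;  [z^2] = -1/2;  [z^3] = 0;  [z^4] = 5/24.

5/24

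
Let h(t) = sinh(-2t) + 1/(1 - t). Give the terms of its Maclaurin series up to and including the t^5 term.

11*t^5/15 + t^4 - t^3/3 + t^2 - t + 1

Add the two expansions coefficient-wise.
h(0) = 1
h′(0) = -1
h′′(0) = 2
h′′′(0) = -2
h^(4)(0) = 24
h^(5)(0) = 88
Then c_k = h^(k)(0)/k! gives each Taylor coefficient.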